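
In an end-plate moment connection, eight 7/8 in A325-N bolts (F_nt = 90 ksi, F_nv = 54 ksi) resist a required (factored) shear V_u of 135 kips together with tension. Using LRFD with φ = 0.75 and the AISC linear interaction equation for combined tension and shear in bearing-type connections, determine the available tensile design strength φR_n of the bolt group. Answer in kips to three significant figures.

197 kips

A_b = π·0.875²/4 = 0.6013 in²; f_rv = 135 / (8 × 0.6013) = 28.06 ksi.
F'_nt = 1.3 F_nt − (F_nt / φF_nv) f_rv = 1.3·90 − (90/(0.75·54))·28.06 = 54.64 ksi, capped at F_nt → F'_nt = 54.64 ksi.
R_n = F'_nt · A_b · n = 54.64 × 0.6013 × 8 = 262.8 kips.
Design strength φR_n = 0.75 × 262.8 = 197 kips.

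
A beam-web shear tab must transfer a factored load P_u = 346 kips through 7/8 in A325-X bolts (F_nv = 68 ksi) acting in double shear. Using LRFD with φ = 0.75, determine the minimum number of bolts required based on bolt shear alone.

A_b = π·0.875²/4 = 0.6013 in².
Per-bolt design strength φR_n = 0.75 × 68 × 0.6013 × 2 = 61.33 kips.
n ≥ 346 / 61.33 = 5.641 → use 6 bolts.

6 bolts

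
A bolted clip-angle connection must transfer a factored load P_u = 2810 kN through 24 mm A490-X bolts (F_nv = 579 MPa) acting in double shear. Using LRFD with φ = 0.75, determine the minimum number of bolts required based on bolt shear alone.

A_b = π·24²/4 = 452.4 mm².
Per-bolt design strength φR_n = 0.75 × 579 × 452.4 × 2 / 1000 = 392.9 kN.
n ≥ 2810 / 392.9 = 7.152 → use 8 bolts.

8 bolts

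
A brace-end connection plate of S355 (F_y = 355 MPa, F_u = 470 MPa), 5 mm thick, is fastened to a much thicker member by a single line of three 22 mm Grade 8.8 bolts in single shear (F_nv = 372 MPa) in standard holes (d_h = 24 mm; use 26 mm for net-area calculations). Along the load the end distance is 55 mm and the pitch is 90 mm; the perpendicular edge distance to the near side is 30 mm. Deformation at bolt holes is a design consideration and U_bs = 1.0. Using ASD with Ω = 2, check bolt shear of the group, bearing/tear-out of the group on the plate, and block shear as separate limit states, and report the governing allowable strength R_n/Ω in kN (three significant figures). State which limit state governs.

Bolt shear: A_b = π·22²/4 = 380.1 mm²; R_n = 372 × 380.1 × 3 × 1 / 1000 = 424.2 kN → 424.2 / 2 = 212 kN.
Bearing: edge l_c = 43, r_n = 121.3 kN; interior l_c = 66, r_n = 124.1 kN; R_n = 121.3 + 2·124.1 = 369.4 kN → 185 kN.
Block shear: A_gv = 1175, A_nv = 850, A_nt = 85 mm²; R_n = min(0.6F_uA_nv, 0.6F_yA_gv) + U_bs·F_u·A_nt = 279.7 kN → 140 kN.
Block shear governs: 140 kN.

140 kN (block shear governs)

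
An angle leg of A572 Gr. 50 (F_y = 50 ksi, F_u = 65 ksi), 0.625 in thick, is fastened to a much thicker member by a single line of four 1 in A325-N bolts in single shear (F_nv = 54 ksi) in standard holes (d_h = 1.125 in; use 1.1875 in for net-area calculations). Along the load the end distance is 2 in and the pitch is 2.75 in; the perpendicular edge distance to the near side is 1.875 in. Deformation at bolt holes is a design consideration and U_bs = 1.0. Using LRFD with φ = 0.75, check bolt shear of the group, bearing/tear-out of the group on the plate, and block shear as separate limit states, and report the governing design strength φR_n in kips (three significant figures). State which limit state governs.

127 kips (bolt shear governs)

Bolt shear: A_b = π·1²/4 = 0.7854 in²; R_n = 54 × 0.7854 × 4 × 1 = 169.6 kips → 0.75 × 169.6 = 127 kips.
Bearing: edge l_c = 1.438, r_n = 70.08 kips; interior l_c = 1.625, r_n = 79.22 kips; R_n = 70.08 + 3·79.22 = 307.7 kips → 231 kips.
Block shear: A_gv = 6.406, A_nv = 3.809, A_nt = 0.8008 in²; R_n = min(0.6F_uA_nv, 0.6F_yA_gv) + U_bs·F_u·A_nt = 200.6 kips → 150 kips.
Bolt shear governs: 127 kips.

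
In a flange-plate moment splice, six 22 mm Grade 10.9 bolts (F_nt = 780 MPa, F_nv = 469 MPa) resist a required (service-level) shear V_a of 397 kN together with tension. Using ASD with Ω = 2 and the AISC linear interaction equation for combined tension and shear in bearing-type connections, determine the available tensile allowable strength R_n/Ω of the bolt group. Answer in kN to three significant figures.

496 kN

A_b = π·22²/4 = 380.1 mm²; f_rv = 397 × 1000 / (6 × 380.1) = 174.1 MPa.
F'_nt = 1.3 F_nt − (Ω F_nt / F_nv) f_rv = 1.3·780 − (2·780/469)·174.1 = 435 MPa, capped at F_nt → F'_nt = 435 MPa.
R_n = F'_nt · A_b · n = 435 × 380.1 × 6 / 1000 = 992.2 kN.
Allowable strength R_n/Ω = 992.2 / 2 = 496 kN.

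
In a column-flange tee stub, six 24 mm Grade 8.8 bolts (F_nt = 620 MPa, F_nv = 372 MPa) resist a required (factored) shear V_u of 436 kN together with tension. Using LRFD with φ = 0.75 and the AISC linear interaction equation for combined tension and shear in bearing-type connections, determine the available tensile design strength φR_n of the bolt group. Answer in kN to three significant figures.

A_b = π·24²/4 = 452.4 mm²; f_rv = 436 × 1000 / (6 × 452.4) = 160.6 MPa.
F'_nt = 1.3 F_nt − (F_nt / φF_nv) f_rv = 1.3·620 − (620/(0.75·372))·160.6 = 449 MPa, capped at F_nt → F'_nt = 449 MPa.
R_n = F'_nt · A_b · n = 449 × 452.4 × 6 / 1000 = 1219 kN.
Design strength φR_n = 0.75 × 1219 = 914 kN.

914 kN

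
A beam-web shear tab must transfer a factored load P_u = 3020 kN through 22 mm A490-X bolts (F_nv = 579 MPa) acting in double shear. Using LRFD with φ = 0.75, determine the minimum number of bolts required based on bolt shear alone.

10 bolts

A_b = π·22²/4 = 380.1 mm².
Per-bolt design strength φR_n = 0.75 × 579 × 380.1 × 2 / 1000 = 330.1 kN.
n ≥ 3020 / 330.1 = 9.147 → use 10 bolts.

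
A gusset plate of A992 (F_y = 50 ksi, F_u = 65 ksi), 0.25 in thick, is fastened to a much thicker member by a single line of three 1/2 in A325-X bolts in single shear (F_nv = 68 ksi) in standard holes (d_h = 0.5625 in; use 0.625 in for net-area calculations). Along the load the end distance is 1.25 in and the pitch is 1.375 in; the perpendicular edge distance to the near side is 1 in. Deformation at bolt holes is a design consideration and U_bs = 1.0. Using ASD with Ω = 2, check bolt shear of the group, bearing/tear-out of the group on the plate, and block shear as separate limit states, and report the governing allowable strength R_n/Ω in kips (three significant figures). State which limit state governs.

Bolt shear: A_b = π·0.5²/4 = 0.1963 in²; R_n = 68 × 0.1963 × 3 × 1 = 40.06 kips → 40.06 / 2 = 20 kips.
Bearing: edge l_c = 0.9688, r_n = 18.89 kips; interior l_c = 0.8125, r_n = 15.84 kips; R_n = 18.89 + 2·15.84 = 50.58 kips → 25.3 kips.
Block shear: A_gv = 1, A_nv = 0.6094, A_nt = 0.1719 in²; R_n = min(0.6F_uA_nv, 0.6F_yA_gv) + U_bs·F_u·A_nt = 34.94 kips → 17.5 kips.
Block shear governs: 17.5 kips.

17.5 kips (block shear governs)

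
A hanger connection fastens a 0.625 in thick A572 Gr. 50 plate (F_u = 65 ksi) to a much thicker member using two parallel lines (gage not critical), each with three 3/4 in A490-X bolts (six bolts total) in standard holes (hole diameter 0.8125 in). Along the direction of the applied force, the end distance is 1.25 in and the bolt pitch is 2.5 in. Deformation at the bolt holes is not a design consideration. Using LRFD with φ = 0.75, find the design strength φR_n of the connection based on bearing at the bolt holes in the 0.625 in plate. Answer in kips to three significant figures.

Per bolt r_n = 1.5 l_c t F_u ≤ 3.0 d t F_u; upper limit = 3.0 × 0.75 × 0.625 × 65 = 91.41 kips.
Edge bolt: l_c = 1.25 − 0.8125/2 = 0.8438 in → 1.5 × 0.8438 × 0.625 × 65 = 51.42 → r_n = 51.42 kips.
Interior bolts: l_c = 2.5 − 0.8125 = 1.688 in → 1.5 × 1.688 × 0.625 × 65 = 102.8 → r_n = 91.41 kips.
R_n = 2 × 51.42 + 4 × 91.41 = 468.5 kips.
Design strength φR_n = 0.75 × 468.5 = 351 kips.

351 kips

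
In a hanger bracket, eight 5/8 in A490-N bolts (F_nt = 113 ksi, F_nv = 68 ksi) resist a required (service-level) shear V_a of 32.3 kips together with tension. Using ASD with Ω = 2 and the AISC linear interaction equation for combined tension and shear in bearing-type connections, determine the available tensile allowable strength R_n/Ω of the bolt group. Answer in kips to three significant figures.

A_b = π·0.625²/4 = 0.3068 in²; f_rv = 32.3 / (8 × 0.3068) = 13.16 ksi.
F'_nt = 1.3 F_nt − (Ω F_nt / F_nv) f_rv = 1.3·113 − (2·113/68)·13.16 = 103.2 ksi, capped at F_nt → F'_nt = 103.2 ksi.
R_n = F'_nt · A_b · n = 103.2 × 0.3068 × 8 = 253.2 kips.
Allowable strength R_n/Ω = 253.2 / 2 = 127 kips.

127 kips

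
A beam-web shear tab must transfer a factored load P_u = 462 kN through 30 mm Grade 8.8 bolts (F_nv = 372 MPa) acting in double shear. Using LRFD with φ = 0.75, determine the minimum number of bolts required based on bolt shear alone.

2 bolts

A_b = π·30²/4 = 706.9 mm².
Per-bolt design strength φR_n = 0.75 × 372 × 706.9 × 2 / 1000 = 394.4 kN.
n ≥ 462 / 394.4 = 1.171 → use 2 bolts.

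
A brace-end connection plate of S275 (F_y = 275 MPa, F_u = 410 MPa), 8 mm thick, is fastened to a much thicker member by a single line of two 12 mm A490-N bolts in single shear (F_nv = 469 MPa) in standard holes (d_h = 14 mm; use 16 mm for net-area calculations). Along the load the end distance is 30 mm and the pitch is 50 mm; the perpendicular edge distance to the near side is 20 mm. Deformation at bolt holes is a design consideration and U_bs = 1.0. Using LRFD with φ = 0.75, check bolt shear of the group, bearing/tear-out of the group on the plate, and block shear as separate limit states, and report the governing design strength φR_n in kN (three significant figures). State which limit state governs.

Bolt shear: A_b = π·12²/4 = 113.1 mm²; R_n = 469 × 113.1 × 2 × 1 / 1000 = 106.1 kN → 0.75 × 106.1 = 79.6 kN.
Bearing: edge l_c = 23, r_n = 90.53 kN; interior l_c = 36, r_n = 94.46 kN; R_n = 90.53 + 1·94.46 = 185 kN → 139 kN.
Block shear: A_gv = 640, A_nv = 448, A_nt = 96 mm²; R_n = min(0.6F_uA_nv, 0.6F_yA_gv) + U_bs·F_u·A_nt = 145 kN → 109 kN.
Bolt shear governs: 79.6 kN.

79.6 kN (bolt shear governs)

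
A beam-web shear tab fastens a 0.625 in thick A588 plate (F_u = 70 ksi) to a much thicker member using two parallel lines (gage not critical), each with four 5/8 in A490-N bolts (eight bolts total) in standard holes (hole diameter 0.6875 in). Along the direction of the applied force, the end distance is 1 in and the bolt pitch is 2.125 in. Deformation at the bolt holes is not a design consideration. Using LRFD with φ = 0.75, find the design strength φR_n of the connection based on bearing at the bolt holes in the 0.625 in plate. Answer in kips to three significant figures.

434 kips

Per bolt r_n = 1.5 l_c t F_u ≤ 3.0 d t F_u; upper limit = 3.0 × 0.625 × 0.625 × 70 = 82.03 kips.
Edge bolt: l_c = 1 − 0.6875/2 = 0.6562 in → 1.5 × 0.6562 × 0.625 × 70 = 43.07 → r_n = 43.07 kips.
Interior bolts: l_c = 2.125 − 0.6875 = 1.438 in → 1.5 × 1.438 × 0.625 × 70 = 94.34 → r_n = 82.03 kips.
R_n = 2 × 43.07 + 6 × 82.03 = 578.3 kips.
Design strength φR_n = 0.75 × 578.3 = 434 kips.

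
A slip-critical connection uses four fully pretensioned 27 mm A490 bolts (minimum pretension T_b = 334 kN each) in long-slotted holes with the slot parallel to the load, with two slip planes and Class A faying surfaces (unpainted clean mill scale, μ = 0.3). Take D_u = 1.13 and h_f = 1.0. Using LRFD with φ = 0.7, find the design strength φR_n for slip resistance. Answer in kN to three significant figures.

634 kN

R_n = μ · D_u · h_f · T_b · n_s · n_b = 0.3 × 1.13 × 1.0 × 334 × 2 × 4 = 905.8 kN.
Design strength φR_n = 0.7 × 905.8 = 634 kN.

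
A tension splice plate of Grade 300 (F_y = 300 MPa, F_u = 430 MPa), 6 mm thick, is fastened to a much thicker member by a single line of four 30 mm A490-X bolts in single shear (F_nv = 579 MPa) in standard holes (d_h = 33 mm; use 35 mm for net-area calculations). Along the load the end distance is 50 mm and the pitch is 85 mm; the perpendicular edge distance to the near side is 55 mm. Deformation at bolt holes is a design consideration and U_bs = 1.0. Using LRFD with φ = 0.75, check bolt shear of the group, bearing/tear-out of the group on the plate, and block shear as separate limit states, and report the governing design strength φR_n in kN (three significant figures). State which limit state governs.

Bolt shear: A_b = π·30²/4 = 706.9 mm²; R_n = 579 × 706.9 × 4 × 1 / 1000 = 1637 kN → 0.75 × 1637 = 1230 kN.
Bearing: edge l_c = 33.5, r_n = 103.7 kN; interior l_c = 52, r_n = 161 kN; R_n = 103.7 + 3·161 = 586.7 kN → 440 kN.
Block shear: A_gv = 1830, A_nv = 1095, A_nt = 225 mm²; R_n = min(0.6F_uA_nv, 0.6F_yA_gv) + U_bs·F_u·A_nt = 379.3 kN → 284 kN.
Block shear governs: 284 kN.

284 kN (block shear governs)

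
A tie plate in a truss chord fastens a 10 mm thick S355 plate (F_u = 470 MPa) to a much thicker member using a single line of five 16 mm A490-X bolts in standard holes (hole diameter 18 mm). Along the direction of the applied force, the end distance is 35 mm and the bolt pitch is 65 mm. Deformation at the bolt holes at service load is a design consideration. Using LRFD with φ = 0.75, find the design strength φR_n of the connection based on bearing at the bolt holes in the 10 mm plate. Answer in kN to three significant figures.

Per bolt r_n = 1.2 l_c t F_u ≤ 2.4 d t F_u; upper limit = 2.4 × 16 × 10 × 470 / 1000 = 180.5 kN.
Edge bolt: l_c = 35 − 18/2 = 26 mm → 1.2 × 26 × 10 × 470 / 1000 = 146.6 → r_n = 146.6 kN.
Interior bolts: l_c = 65 − 18 = 47 mm → 1.2 × 47 × 10 × 470 / 1000 = 265.1 → r_n = 180.5 kN.
R_n = 1 × 146.6 + 4 × 180.5 = 868.6 kN.
Design strength φR_n = 0.75 × 868.6 = 651 kN.

651 kN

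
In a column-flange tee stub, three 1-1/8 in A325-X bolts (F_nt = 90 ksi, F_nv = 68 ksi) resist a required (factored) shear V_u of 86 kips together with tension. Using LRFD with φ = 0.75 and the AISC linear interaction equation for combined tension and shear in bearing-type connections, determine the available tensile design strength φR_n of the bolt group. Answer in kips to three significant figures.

A_b = π·1.125²/4 = 0.994 in²; f_rv = 86 / (3 × 0.994) = 28.84 ksi.
F'_nt = 1.3 F_nt − (F_nt / φF_nv) f_rv = 1.3·90 − (90/(0.75·68))·28.84 = 66.11 ksi, capped at F_nt → F'_nt = 66.11 ksi.
R_n = F'_nt · A_b · n = 66.11 × 0.994 × 3 = 197.1 kips.
Design strength φR_n = 0.75 × 197.1 = 148 kips.

148 kips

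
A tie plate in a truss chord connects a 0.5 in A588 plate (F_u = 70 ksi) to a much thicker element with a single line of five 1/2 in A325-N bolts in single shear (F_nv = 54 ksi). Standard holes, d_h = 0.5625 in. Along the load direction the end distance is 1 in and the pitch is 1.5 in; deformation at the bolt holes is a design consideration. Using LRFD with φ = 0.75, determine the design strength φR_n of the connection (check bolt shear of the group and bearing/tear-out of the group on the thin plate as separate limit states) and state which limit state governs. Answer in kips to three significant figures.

Bolt shear: A_b = π·0.5²/4 = 0.1963 in²; R_n = 54 × 0.1963 × 5 × 1 = 53.01 kips → 0.75 × 53.01 = 39.8 kips.
Bearing (1.2 l_c t F_u ≤ 2.4 d t F_u): upper limit = 2.4·0.5·0.5·70 = 42 kips.
  Edge l_c = 1 − 0.5625/2 = 0.7188 → r_n = 30.19 kips; interior l_c = 1.5 − 0.5625 = 0.9375 → r_n = 39.38 kips.
  R_n,bearing = 1·30.19 + 4·39.38 = 187.7 kips → 0.75 × 187.7 = 141 kips.
Bolt shear governs: 39.8 kips.

39.8 kips (bolt shear governs)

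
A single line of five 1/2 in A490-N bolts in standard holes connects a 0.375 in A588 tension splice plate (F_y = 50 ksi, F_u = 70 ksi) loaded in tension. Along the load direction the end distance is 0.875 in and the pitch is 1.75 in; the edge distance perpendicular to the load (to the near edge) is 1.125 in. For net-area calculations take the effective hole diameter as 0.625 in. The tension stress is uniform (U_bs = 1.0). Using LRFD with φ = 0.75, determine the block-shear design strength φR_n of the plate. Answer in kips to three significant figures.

75.8 kips

Shear plane L_v = 0.875 + 4·1.75 = 7.875 in; A_gv = 7.875 × 0.375 = 2.953 in².
A_nv = (7.875 − 4.5·0.625) × 0.375 = 1.898 in².
A_nt = (1.125 − 0.5·0.625) × 0.375 = 0.3047 in².
0.6 F_u A_nv = 79.73 kips; 0.6 F_y A_gv = 88.59 kips → shear rupture governs the shear term.
R_n = 79.73 + 1.0 × 70 × 0.3047 = 101.1 kips.
Design strength φR_n = 0.75 × 101.1 = 75.8 kips.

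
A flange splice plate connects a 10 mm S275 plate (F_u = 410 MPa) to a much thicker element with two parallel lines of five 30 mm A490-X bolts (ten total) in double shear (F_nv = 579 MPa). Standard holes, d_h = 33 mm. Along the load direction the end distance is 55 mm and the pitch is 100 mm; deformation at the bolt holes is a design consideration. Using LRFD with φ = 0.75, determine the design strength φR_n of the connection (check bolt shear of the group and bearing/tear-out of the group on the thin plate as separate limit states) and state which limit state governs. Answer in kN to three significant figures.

Bolt shear: A_b = π·30²/4 = 706.9 mm²; R_n = 579 × 706.9 × 10 × 2 / 1000 = 8185 kN → 0.75 × 8185 = 6140 kN.
Bearing (1.2 l_c t F_u ≤ 2.4 d t F_u): upper limit = 2.4·30·10·410 / 1000 = 295.2 kN.
  Edge l_c = 55 − 33/2 = 38.5 → r_n = 189.4 kN; interior l_c = 100 − 33 = 67 → r_n = 295.2 kN.
  R_n,bearing = 2·189.4 + 8·295.2 = 2740 kN → 0.75 × 2740 = 2060 kN.
Bearing governs: 2060 kN.

2060 kN (bearing governs)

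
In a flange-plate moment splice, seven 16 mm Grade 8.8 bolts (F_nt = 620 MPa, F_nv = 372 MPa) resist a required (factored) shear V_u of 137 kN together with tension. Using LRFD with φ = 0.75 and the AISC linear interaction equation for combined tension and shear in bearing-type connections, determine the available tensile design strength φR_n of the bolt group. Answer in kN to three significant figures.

A_b = π·16²/4 = 201.1 mm²; f_rv = 137 × 1000 / (7 × 201.1) = 97.34 MPa.
F'_nt = 1.3 F_nt − (F_nt / φF_nv) f_rv = 1.3·620 − (620/(0.75·372))·97.34 = 589.7 MPa, capped at F_nt → F'_nt = 589.7 MPa.
R_n = F'_nt · A_b · n = 589.7 × 201.1 × 7 / 1000 = 829.9 kN.
Design strength φR_n = 0.75 × 829.9 = 622 kN.

622 kN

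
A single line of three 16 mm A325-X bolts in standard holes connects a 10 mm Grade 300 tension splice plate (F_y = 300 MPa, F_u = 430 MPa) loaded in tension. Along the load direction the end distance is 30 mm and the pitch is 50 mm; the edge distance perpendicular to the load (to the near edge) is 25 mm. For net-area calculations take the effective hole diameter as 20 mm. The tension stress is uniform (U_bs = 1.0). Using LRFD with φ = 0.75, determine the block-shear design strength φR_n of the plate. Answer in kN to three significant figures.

203 kN

Shear plane L_v = 30 + 2·50 = 130 mm; A_gv = 130 × 10 = 1300 mm².
A_nv = (130 − 2.5·20) × 10 = 800 mm².
A_nt = (25 − 0.5·20) × 10 = 150 mm².
0.6 F_u A_nv = 206.4 kN; 0.6 F_y A_gv = 234 kN → shear rupture governs the shear term.
R_n = 206.4 + 1.0 × 430 × 150 / 1000 = 270.9 kN.
Design strength φR_n = 0.75 × 270.9 = 203 kN.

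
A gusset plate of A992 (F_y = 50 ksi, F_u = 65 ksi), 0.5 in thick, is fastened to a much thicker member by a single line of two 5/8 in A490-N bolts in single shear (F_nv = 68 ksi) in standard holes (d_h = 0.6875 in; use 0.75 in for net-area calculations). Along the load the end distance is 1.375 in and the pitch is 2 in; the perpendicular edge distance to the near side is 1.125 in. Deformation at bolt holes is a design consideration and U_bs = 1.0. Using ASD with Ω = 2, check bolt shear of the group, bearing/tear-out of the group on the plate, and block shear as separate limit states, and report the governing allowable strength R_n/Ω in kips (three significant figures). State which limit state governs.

20.9 kips (bolt shear governs)

Bolt shear: A_b = π·0.625²/4 = 0.3068 in²; R_n = 68 × 0.3068 × 2 × 1 = 41.72 kips → 41.72 / 2 = 20.9 kips.
Bearing: edge l_c = 1.031, r_n = 40.22 kips; interior l_c = 1.312, r_n = 48.75 kips; R_n = 40.22 + 1·48.75 = 88.97 kips → 44.5 kips.
Block shear: A_gv = 1.688, A_nv = 1.125, A_nt = 0.375 in²; R_n = min(0.6F_uA_nv, 0.6F_yA_gv) + U_bs·F_u·A_nt = 68.25 kips → 34.1 kips.
Bolt shear governs: 20.9 kips.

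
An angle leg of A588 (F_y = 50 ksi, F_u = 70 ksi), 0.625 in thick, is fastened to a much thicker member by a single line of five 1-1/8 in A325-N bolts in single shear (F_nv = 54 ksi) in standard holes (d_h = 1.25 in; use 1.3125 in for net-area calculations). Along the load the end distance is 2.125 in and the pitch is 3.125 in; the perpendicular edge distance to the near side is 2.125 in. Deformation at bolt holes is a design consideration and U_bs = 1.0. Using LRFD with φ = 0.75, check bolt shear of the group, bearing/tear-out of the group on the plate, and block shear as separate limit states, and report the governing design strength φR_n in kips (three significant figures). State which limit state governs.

201 kips (bolt shear governs)

Bolt shear: A_b = π·1.125²/4 = 0.994 in²; R_n = 54 × 0.994 × 5 × 1 = 268.4 kips → 0.75 × 268.4 = 201 kips.
Bearing: edge l_c = 1.5, r_n = 78.75 kips; interior l_c = 1.875, r_n = 98.44 kips; R_n = 78.75 + 4·98.44 = 472.5 kips → 354 kips.
Block shear: A_gv = 9.141, A_nv = 5.449, A_nt = 0.918 in²; R_n = min(0.6F_uA_nv, 0.6F_yA_gv) + U_bs·F_u·A_nt = 293.1 kips → 220 kips.
Bolt shear governs: 201 kips.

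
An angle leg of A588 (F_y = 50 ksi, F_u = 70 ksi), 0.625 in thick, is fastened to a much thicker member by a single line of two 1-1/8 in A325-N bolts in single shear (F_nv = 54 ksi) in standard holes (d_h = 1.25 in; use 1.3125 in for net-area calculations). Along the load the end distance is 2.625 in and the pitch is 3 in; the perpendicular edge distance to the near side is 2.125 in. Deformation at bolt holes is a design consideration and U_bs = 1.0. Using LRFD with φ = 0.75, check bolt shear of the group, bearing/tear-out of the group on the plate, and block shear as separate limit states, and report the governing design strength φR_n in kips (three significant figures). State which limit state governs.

80.5 kips (bolt shear governs)

Bolt shear: A_b = π·1.125²/4 = 0.994 in²; R_n = 54 × 0.994 × 2 × 1 = 107.4 kips → 0.75 × 107.4 = 80.5 kips.
Bearing: edge l_c = 2, r_n = 105 kips; interior l_c = 1.75, r_n = 91.88 kips; R_n = 105 + 1·91.88 = 196.9 kips → 148 kips.
Block shear: A_gv = 3.516, A_nv = 2.285, A_nt = 0.918 in²; R_n = min(0.6F_uA_nv, 0.6F_yA_gv) + U_bs·F_u·A_nt = 160.2 kips → 120 kips.
Bolt shear governs: 80.5 kips.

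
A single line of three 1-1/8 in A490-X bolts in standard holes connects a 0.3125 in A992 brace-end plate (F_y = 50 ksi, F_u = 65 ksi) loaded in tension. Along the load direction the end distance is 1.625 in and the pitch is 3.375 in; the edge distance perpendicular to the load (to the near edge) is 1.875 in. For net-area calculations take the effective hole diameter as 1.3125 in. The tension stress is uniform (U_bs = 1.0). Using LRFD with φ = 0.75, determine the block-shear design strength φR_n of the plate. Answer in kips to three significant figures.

Shear plane L_v = 1.625 + 2·3.375 = 8.375 in; A_gv = 8.375 × 0.3125 = 2.617 in².
A_nv = (8.375 − 2.5·1.3125) × 0.3125 = 1.592 in².
A_nt = (1.875 − 0.5·1.3125) × 0.3125 = 0.3809 in².
0.6 F_u A_nv = 62.08 kips; 0.6 F_y A_gv = 78.52 kips → shear rupture governs the shear term.
R_n = 62.08 + 1.0 × 65 × 0.3809 = 86.84 kips.
Design strength φR_n = 0.75 × 86.84 = 65.1 kips.

65.1 kips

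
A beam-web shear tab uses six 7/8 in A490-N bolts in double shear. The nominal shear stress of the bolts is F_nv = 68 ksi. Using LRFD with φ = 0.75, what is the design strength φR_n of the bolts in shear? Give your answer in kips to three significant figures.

368 kips

A_b = π × 0.875² / 4 = 0.6013 in².
R_n = F_nv · A_b · n · n_s = 68 × 0.6013 × 6 × 2 = 490.7 kips.
Design strength φR_n = 0.75 × 490.7 = 368 kips.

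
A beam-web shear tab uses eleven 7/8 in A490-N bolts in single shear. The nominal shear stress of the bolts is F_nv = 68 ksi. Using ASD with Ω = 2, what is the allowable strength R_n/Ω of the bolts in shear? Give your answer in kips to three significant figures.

225 kips

A_b = π × 0.875² / 4 = 0.6013 in².
R_n = F_nv · A_b · n · n_s = 68 × 0.6013 × 11 × 1 = 449.8 kips.
Allowable strength R_n/Ω = 449.8 / 2 = 225 kips.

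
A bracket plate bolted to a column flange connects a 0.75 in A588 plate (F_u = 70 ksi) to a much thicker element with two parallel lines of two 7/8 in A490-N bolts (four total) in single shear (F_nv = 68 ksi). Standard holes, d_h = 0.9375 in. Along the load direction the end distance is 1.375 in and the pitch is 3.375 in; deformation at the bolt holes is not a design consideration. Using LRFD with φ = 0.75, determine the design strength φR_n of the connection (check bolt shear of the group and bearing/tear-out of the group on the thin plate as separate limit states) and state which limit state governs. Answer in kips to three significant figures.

123 kips (bolt shear governs)

Bolt shear: A_b = π·0.875²/4 = 0.6013 in²; R_n = 68 × 0.6013 × 4 × 1 = 163.6 kips → 0.75 × 163.6 = 123 kips.
Bearing (1.5 l_c t F_u ≤ 3.0 d t F_u): upper limit = 3.0·0.875·0.75·70 = 137.8 kips.
  Edge l_c = 1.375 − 0.9375/2 = 0.9062 → r_n = 71.37 kips; interior l_c = 3.375 − 0.9375 = 2.438 → r_n = 137.8 kips.
  R_n,bearing = 2·71.37 + 2·137.8 = 418.4 kips → 0.75 × 418.4 = 314 kips.
Bolt shear governs: 123 kips.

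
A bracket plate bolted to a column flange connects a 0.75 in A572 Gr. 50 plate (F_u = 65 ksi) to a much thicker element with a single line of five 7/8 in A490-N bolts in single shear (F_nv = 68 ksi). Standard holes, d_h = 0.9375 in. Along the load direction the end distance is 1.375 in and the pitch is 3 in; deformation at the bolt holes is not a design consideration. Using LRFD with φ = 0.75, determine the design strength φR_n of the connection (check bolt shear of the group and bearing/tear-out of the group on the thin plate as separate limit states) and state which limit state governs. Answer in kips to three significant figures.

Bolt shear: A_b = π·0.875²/4 = 0.6013 in²; R_n = 68 × 0.6013 × 5 × 1 = 204.4 kips → 0.75 × 204.4 = 153 kips.
Bearing (1.5 l_c t F_u ≤ 3.0 d t F_u): upper limit = 3.0·0.875·0.75·65 = 128 kips.
  Edge l_c = 1.375 − 0.9375/2 = 0.9062 → r_n = 66.27 kips; interior l_c = 3 − 0.9375 = 2.062 → r_n = 128 kips.
  R_n,bearing = 1·66.27 + 4·128 = 578.1 kips → 0.75 × 578.1 = 434 kips.
Bolt shear governs: 153 kips.

153 kips (bolt shear governs)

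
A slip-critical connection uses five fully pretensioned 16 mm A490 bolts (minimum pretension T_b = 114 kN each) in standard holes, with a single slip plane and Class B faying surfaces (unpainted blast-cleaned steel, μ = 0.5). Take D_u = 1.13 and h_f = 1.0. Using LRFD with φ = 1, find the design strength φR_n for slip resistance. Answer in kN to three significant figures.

322 kN

R_n = μ · D_u · h_f · T_b · n_s · n_b = 0.5 × 1.13 × 1.0 × 114 × 1 × 5 = 322 kN.
Design strength φR_n = 1 × 322 = 322 kN.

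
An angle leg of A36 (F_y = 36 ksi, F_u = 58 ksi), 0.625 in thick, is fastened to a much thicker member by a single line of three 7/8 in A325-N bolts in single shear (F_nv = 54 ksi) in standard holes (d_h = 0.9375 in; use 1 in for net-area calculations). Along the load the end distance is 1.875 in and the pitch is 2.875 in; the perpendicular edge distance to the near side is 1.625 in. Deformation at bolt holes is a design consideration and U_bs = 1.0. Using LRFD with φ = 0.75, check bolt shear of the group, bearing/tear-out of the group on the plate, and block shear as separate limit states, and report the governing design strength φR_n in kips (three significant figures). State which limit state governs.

73.1 kips (bolt shear governs)

Bolt shear: A_b = π·0.875²/4 = 0.6013 in²; R_n = 54 × 0.6013 × 3 × 1 = 97.41 kips → 0.75 × 97.41 = 73.1 kips.
Bearing: edge l_c = 1.406, r_n = 61.17 kips; interior l_c = 1.938, r_n = 76.12 kips; R_n = 61.17 + 2·76.12 = 213.4 kips → 160 kips.
Block shear: A_gv = 4.766, A_nv = 3.203, A_nt = 0.7031 in²; R_n = min(0.6F_uA_nv, 0.6F_yA_gv) + U_bs·F_u·A_nt = 143.7 kips → 108 kips.
Bolt shear governs: 73.1 kips.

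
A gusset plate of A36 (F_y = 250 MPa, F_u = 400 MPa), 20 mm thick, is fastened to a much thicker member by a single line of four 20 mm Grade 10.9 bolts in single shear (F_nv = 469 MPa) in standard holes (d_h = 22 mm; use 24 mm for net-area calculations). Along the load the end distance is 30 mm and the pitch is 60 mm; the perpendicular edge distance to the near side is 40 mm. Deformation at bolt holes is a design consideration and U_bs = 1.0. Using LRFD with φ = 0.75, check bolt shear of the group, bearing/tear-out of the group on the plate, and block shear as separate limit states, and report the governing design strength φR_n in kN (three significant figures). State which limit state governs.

442 kN (bolt shear governs)

Bolt shear: A_b = π·20²/4 = 314.2 mm²; R_n = 469 × 314.2 × 4 × 1 / 1000 = 589.4 kN → 0.75 × 589.4 = 442 kN.
Bearing: edge l_c = 19, r_n = 182.4 kN; interior l_c = 38, r_n = 364.8 kN; R_n = 182.4 + 3·364.8 = 1277 kN → 958 kN.
Block shear: A_gv = 4200, A_nv = 2520, A_nt = 560 mm²; R_n = min(0.6F_uA_nv, 0.6F_yA_gv) + U_bs·F_u·A_nt = 828.8 kN → 622 kN.
Bolt shear governs: 442 kN.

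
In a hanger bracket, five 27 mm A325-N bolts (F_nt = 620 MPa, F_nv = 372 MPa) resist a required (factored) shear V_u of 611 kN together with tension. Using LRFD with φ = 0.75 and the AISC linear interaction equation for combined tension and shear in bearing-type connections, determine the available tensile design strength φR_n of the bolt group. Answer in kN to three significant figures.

A_b = π·27²/4 = 572.6 mm²; f_rv = 611 × 1000 / (5 × 572.6) = 213.4 MPa.
F'_nt = 1.3 F_nt − (F_nt / φF_nv) f_rv = 1.3·620 − (620/(0.75·372))·213.4 = 331.7 MPa, capped at F_nt → F'_nt = 331.7 MPa.
R_n = F'_nt · A_b · n = 331.7 × 572.6 × 5 / 1000 = 949.6 kN.
Design strength φR_n = 0.75 × 949.6 = 712 kN.

712 kN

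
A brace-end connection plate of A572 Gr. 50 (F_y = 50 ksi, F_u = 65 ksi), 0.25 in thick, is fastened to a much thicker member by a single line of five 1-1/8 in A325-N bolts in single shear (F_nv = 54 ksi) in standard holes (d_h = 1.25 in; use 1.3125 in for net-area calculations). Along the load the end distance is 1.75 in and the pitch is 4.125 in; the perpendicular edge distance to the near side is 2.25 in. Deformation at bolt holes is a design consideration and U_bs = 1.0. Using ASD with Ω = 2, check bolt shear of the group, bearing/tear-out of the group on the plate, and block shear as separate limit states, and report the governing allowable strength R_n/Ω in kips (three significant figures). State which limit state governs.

73.1 kips (block shear governs)

Bolt shear: A_b = π·1.125²/4 = 0.994 in²; R_n = 54 × 0.994 × 5 × 1 = 268.4 kips → 268.4 / 2 = 134 kips.
Bearing: edge l_c = 1.125, r_n = 21.94 kips; interior l_c = 2.875, r_n = 43.87 kips; R_n = 21.94 + 4·43.87 = 197.4 kips → 98.7 kips.
Block shear: A_gv = 4.562, A_nv = 3.086, A_nt = 0.3984 in²; R_n = min(0.6F_uA_nv, 0.6F_yA_gv) + U_bs·F_u·A_nt = 146.2 kips → 73.1 kips.
Block shear governs: 73.1 kips.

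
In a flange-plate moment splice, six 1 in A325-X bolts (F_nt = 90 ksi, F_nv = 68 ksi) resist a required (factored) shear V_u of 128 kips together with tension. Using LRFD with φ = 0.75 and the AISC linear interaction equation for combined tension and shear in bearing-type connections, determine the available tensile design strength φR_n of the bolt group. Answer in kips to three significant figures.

244 kips

A_b = π·1²/4 = 0.7854 in²; f_rv = 128 / (6 × 0.7854) = 27.16 ksi.
F'_nt = 1.3 F_nt − (F_nt / φF_nv) f_rv = 1.3·90 − (90/(0.75·68))·27.16 = 69.07 ksi, capped at F_nt → F'_nt = 69.07 ksi.
R_n = F'_nt · A_b · n = 69.07 × 0.7854 × 6 = 325.5 kips.
Design strength φR_n = 0.75 × 325.5 = 244 kips.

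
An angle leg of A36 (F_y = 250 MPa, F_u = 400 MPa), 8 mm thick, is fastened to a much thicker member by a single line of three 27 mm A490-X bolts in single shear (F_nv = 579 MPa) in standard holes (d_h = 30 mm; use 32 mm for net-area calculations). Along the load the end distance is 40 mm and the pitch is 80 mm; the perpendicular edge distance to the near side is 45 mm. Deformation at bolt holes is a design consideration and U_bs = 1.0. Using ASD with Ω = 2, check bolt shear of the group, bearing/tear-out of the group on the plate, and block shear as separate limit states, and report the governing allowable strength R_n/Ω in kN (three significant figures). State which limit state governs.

162 kN (block shear governs)

Bolt shear: A_b = π·27²/4 = 572.6 mm²; R_n = 579 × 572.6 × 3 × 1 / 1000 = 994.5 kN → 994.5 / 2 = 497 kN.
Bearing: edge l_c = 25, r_n = 96 kN; interior l_c = 50, r_n = 192 kN; R_n = 96 + 2·192 = 480 kN → 240 kN.
Block shear: A_gv = 1600, A_nv = 960, A_nt = 232 mm²; R_n = min(0.6F_uA_nv, 0.6F_yA_gv) + U_bs·F_u·A_nt = 323.2 kN → 162 kN.
Block shear governs: 162 kN.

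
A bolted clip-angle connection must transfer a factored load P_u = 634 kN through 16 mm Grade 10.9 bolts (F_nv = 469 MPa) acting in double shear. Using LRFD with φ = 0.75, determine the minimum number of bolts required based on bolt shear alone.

5 bolts

A_b = π·16²/4 = 201.1 mm².
Per-bolt design strength φR_n = 0.75 × 469 × 201.1 × 2 / 1000 = 141.4 kN.
n ≥ 634 / 141.4 = 4.482 → use 5 bolts.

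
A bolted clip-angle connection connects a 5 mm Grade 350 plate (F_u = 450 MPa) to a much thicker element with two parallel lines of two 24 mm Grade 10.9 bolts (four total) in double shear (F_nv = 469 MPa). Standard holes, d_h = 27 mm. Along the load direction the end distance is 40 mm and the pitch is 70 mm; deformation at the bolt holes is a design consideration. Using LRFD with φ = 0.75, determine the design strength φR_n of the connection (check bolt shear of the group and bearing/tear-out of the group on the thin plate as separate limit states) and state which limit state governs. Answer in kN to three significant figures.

281 kN (bearing governs)

Bolt shear: A_b = π·24²/4 = 452.4 mm²; R_n = 469 × 452.4 × 4 × 2 / 1000 = 1697 kN → 0.75 × 1697 = 1270 kN.
Bearing (1.2 l_c t F_u ≤ 2.4 d t F_u): upper limit = 2.4·24·5·450 / 1000 = 129.6 kN.
  Edge l_c = 40 − 27/2 = 26.5 → r_n = 71.55 kN; interior l_c = 70 − 27 = 43 → r_n = 116.1 kN.
  R_n,bearing = 2·71.55 + 2·116.1 = 375.3 kN → 0.75 × 375.3 = 281 kN.
Bearing governs: 281 kN.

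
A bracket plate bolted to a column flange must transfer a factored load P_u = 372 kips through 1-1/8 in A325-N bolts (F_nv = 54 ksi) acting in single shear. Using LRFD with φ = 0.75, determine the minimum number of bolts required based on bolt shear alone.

A_b = π·1.125²/4 = 0.994 in².
Per-bolt design strength φR_n = 0.75 × 54 × 0.994 × 1 = 40.26 kips.
n ≥ 372 / 40.26 = 9.24 → use 10 bolts.

10 bolts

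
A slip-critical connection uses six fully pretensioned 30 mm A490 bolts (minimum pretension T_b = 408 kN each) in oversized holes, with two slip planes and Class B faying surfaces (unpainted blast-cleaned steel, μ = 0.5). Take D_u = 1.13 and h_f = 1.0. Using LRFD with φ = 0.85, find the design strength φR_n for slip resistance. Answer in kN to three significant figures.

R_n = μ · D_u · h_f · T_b · n_s · n_b = 0.5 × 1.13 × 1.0 × 408 × 2 × 6 = 2766 kN.
Design strength φR_n = 0.85 × 2766 = 2350 kN.

2350 kN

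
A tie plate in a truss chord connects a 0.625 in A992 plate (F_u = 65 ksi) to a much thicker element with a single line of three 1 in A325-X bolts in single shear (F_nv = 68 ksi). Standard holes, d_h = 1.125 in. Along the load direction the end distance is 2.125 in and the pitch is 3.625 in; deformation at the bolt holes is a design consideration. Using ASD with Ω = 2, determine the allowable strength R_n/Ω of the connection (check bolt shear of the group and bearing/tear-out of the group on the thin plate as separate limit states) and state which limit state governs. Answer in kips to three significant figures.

Bolt shear: A_b = π·1²/4 = 0.7854 in²; R_n = 68 × 0.7854 × 3 × 1 = 160.2 kips → 160.2 / 2 = 80.1 kips.
Bearing (1.2 l_c t F_u ≤ 2.4 d t F_u): upper limit = 2.4·1·0.625·65 = 97.5 kips.
  Edge l_c = 2.125 − 1.125/2 = 1.562 → r_n = 76.17 kips; interior l_c = 3.625 − 1.125 = 2.5 → r_n = 97.5 kips.
  R_n,bearing = 1·76.17 + 2·97.5 = 271.2 kips → 271.2 / 2 = 136 kips.
Bolt shear governs: 80.1 kips.

80.1 kips (bolt shear governs)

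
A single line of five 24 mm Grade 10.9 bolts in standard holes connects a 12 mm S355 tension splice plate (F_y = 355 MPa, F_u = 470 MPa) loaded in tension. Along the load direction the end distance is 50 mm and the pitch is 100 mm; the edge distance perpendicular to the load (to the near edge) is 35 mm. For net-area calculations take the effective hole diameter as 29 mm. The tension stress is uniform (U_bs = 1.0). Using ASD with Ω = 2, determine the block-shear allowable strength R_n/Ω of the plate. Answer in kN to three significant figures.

Shear plane L_v = 50 + 4·100 = 450 mm; A_gv = 450 × 12 = 5400 mm².
A_nv = (450 − 4.5·29) × 12 = 3834 mm².
A_nt = (35 − 0.5·29) × 12 = 246 mm².
0.6 F_u A_nv = 1081 kN; 0.6 F_y A_gv = 1150 kN → shear rupture governs the shear term.
R_n = 1081 + 1.0 × 470 × 246 / 1000 = 1197 kN.
Allowable strength R_n/Ω = 1197 / 2 = 598 kN.

598 kN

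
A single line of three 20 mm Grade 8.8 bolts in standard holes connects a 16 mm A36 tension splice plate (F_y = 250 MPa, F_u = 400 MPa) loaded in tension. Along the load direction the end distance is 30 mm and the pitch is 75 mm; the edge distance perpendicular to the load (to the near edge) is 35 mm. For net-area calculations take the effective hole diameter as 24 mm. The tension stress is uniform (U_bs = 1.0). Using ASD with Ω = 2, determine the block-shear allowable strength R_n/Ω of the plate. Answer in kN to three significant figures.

Shear plane L_v = 30 + 2·75 = 180 mm; A_gv = 180 × 16 = 2880 mm².
A_nv = (180 − 2.5·24) × 16 = 1920 mm².
A_nt = (35 − 0.5·24) × 16 = 368 mm².
0.6 F_u A_nv = 460.8 kN; 0.6 F_y A_gv = 432 kN → shear yielding governs the shear term.
R_n = 432 + 1.0 × 400 × 368 / 1000 = 579.2 kN.
Allowable strength R_n/Ω = 579.2 / 2 = 290 kN.

290 kN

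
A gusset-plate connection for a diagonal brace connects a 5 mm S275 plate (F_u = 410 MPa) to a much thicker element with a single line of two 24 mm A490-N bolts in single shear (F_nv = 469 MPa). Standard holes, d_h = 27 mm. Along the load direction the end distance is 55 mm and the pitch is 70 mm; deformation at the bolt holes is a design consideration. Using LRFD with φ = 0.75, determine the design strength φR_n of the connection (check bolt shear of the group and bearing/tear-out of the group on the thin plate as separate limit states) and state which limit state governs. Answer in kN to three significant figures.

156 kN (bearing governs)

Bolt shear: A_b = π·24²/4 = 452.4 mm²; R_n = 469 × 452.4 × 2 × 1 / 1000 = 424.3 kN → 0.75 × 424.3 = 318 kN.
Bearing (1.2 l_c t F_u ≤ 2.4 d t F_u): upper limit = 2.4·24·5·410 / 1000 = 118.1 kN.
  Edge l_c = 55 − 27/2 = 41.5 → r_n = 102.1 kN; interior l_c = 70 − 27 = 43 → r_n = 105.8 kN.
  R_n,bearing = 1·102.1 + 1·105.8 = 207.9 kN → 0.75 × 207.9 = 156 kN.
Bearing governs: 156 kN.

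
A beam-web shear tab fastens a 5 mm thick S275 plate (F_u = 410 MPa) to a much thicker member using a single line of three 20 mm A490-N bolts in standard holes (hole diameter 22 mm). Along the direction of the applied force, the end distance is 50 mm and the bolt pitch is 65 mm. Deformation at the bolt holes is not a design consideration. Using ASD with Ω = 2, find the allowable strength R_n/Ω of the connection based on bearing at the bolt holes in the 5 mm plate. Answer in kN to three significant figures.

183 kN

Per bolt r_n = 1.5 l_c t F_u ≤ 3.0 d t F_u; upper limit = 3.0 × 20 × 5 × 410 / 1000 = 123 kN.
Edge bolt: l_c = 50 − 22/2 = 39 mm → 1.5 × 39 × 5 × 410 / 1000 = 119.9 → r_n = 119.9 kN.
Interior bolts: l_c = 65 − 22 = 43 mm → 1.5 × 43 × 5 × 410 / 1000 = 132.2 → r_n = 123 kN.
R_n = 1 × 119.9 + 2 × 123 = 365.9 kN.
Allowable strength R_n/Ω = 365.9 / 2 = 183 kN.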